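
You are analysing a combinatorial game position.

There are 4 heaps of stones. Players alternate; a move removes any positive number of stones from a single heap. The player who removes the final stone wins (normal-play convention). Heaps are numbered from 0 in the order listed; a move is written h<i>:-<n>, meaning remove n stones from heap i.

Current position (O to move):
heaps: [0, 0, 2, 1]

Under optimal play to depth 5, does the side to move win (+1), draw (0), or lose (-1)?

[(0,0,2,1)] O move#1: h2:-1:+1/(0,0,1,1)*, h2:-2:-1/(0,0,0,1), h3:-1:-1/(0,0,2,0)
[(0,0,1,1)] X move#2: h2:-1:-1/(0,0,0,1)*, h3:-1:-1/(0,0,1,0)
[(0,0,0,1)] O move#3: h3:-1:+1/(0,0,0,0)*
[(0,0,0,0)] end (terminal -1, X#4); searched (0,0,2,1) to 5

value((0,0,2,1), O) = +1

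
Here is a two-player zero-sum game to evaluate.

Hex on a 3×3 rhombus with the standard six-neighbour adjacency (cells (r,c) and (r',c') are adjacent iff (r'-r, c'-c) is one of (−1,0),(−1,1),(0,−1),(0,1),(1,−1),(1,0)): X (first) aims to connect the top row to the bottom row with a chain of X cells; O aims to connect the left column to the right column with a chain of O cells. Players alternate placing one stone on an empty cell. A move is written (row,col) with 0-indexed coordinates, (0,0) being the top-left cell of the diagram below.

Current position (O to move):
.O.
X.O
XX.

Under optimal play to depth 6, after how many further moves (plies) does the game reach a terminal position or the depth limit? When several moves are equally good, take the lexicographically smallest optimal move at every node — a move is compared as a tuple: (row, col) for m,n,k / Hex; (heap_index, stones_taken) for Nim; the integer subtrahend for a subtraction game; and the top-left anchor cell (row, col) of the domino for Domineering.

[.O./X.O/XX.] O move#1: (0,0):+1/OO./X.O/XX.*, (0,2):-1/.OO/X.O/XX., (1,1):-1/.O./XOO/XX., (2,2):-1/.O./X.O/XXO
[OO./X.O/XX.] X move#2: (0,2):-1/OOX/X.O/XX.*, (1,1):-1/OO./XXO/XX., (2,2):-1/OO./X.O/XXX
[OOX/X.O/XX.] O move#3: (1,1):+1/OOX/XOO/XX.*, (2,2):-1/OOX/X.O/XXO
[OOX/XOO/XX.] end (terminal -1, X#4); searched .O./X.O/XX. to 6

PV length from [.O./X.O/XX.]: 3 plies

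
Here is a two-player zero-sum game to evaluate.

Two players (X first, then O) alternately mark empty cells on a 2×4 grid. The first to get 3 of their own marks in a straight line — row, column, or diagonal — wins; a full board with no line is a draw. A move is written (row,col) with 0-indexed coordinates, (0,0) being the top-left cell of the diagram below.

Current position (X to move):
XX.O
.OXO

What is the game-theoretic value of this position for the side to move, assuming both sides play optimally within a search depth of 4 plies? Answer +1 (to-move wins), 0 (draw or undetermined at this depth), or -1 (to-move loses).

value(XX.O/.OXO, X) = +1

ply 1, X at XX.O/.OXO | (0,2)=+1→XXXO/.OXO*; (1,0)=+0→XX.O/XOXO
ply 2: XXXO/.OXO is terminal -1 (O); from XX.O/.OXO depth 4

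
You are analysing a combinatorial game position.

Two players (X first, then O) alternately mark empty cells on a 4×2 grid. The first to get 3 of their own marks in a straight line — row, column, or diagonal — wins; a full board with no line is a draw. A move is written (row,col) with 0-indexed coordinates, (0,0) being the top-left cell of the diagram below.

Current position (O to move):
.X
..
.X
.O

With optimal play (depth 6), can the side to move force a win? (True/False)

O winning at [.X/../.X/.O]: False

p1 O@[.X/../.X/.O]: (0,0)[OX/../.X/.O]-1 (1,0)[.X/O./.X/.O]-1 (1,1)[.X/.O/.X/.O]+0* (2,0)[.X/../OX/.O]-1 (3,0)[.X/../.X/OO]-1
p2 X@[.X/.O/.X/.O]: (0,0)[XX/.O/.X/.O]+0* (1,0)[.X/XO/.X/.O]+0 (2,0)[.X/.O/XX/.O]+0 (3,0)[.X/.O/.X/XO]+0
p3 O@[XX/.O/.X/.O]: (1,0)[XX/OO/.X/.O]+0* (2,0)[XX/.O/OX/.O]+0 (3,0)[XX/.O/.X/OO]+0
p4 X@[XX/OO/.X/.O]: (2,0)[XX/OO/XX/.O]+0* (3,0)[XX/OO/.X/XO]+0
p5 O@[XX/OO/XX/.O]: (3,0)[XX/OO/XX/OO]+0*
p6 X@[XX/OO/XX/OO] terminal +0; root [.X/../.X/.O] d6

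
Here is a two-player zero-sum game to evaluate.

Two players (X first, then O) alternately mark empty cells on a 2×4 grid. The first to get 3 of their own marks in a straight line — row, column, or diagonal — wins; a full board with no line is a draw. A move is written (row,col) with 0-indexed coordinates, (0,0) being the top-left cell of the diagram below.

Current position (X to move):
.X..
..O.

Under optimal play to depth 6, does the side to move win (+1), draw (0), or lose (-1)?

[.X../..O.] X move#1: (0,0):+0/XX../..O., (0,2):+1/.XX./..O.*, (0,3):+0/.X.X/..O., (1,0):+0/.X../X.O., (1,1):+0/.X../.XO., (1,3):+0/.X../..OX
[.XX./..O.] O move#2: (0,0):-1/OXX./..O.*, (0,3):-1/.XXO/..O., (1,0):-1/.XX./O.O., (1,1):-1/.XX./.OO., (1,3):-1/.XX./..OO
[OXX./..O.] X move#3: (0,3):+1/OXXX/..O.*, (1,0):+0/OXX./X.O., (1,1):+0/OXX./.XO., (1,3):+0/OXX./..OX
[OXXX/..O.] end (terminal -1, O#4); searched .X../..O. to 6

value(.X../..O., X) = +1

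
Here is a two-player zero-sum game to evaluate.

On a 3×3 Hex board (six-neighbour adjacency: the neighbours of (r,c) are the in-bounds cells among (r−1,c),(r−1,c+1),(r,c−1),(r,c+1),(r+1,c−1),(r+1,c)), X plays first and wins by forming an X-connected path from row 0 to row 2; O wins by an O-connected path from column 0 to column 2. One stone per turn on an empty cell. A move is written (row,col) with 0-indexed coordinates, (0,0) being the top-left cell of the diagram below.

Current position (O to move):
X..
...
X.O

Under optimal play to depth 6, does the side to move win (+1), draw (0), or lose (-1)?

ply 1, O at X../.../X.O | (0,1)=-1→XO./.../X.O*; (0,2)=-1→X.O/.../X.O; (1,0)=-1→X../O../X.O; (1,1)=-1→X../.O./X.O; (1,2)=-1→X../..O/X.O; (2,1)=-1→X../.../XOO
ply 2, X at XO./.../X.O | (0,2)=+1→XOX/.../X.O*; (1,0)=+1→XO./X../X.O; (1,1)=+1→XO./.X./X.O; (1,2)=+1→XO./..X/X.O; (2,1)=+1→XO./.../XXO
ply 3, O at XOX/.../X.O | (1,0)=-1→XOX/O../X.O*; (1,1)=-1→XOX/.O./X.O; (1,2)=-1→XOX/..O/X.O; (2,1)=-1→XOX/.../XOO
ply 4, X at XOX/O../X.O | (1,1)=+1→XOX/OX./X.O*; (1,2)=+1→XOX/O.X/X.O; (2,1)=+1→XOX/O../XXO
ply 5: XOX/OX./X.O is terminal -1 (O); from X../.../X.O depth 6

value(X../.../X.O, O) = -1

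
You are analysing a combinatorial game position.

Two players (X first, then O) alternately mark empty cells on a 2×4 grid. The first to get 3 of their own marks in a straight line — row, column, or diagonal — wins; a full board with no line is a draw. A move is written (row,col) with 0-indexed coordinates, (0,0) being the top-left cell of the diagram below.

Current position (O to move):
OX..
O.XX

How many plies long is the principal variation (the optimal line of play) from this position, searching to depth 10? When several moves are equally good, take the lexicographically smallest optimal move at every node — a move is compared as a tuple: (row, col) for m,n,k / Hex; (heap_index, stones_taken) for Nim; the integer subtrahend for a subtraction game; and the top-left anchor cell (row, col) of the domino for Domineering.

p1 O@[OX../O.XX]: (0,2)[OXO./O.XX]-1 (0,3)[OX.O/O.XX]-1 (1,1)[OX../OOXX]+0*
p2 X@[OX../OOXX]: (0,2)[OXX./OOXX]+0* (0,3)[OX.X/OOXX]+0
p3 O@[OXX./OOXX]: (0,3)[OXXO/OOXX]+0*
p4 X@[OXXO/OOXX] terminal +0; root [OX../O.XX] d10

PV length from [OX../O.XX]: 3 plies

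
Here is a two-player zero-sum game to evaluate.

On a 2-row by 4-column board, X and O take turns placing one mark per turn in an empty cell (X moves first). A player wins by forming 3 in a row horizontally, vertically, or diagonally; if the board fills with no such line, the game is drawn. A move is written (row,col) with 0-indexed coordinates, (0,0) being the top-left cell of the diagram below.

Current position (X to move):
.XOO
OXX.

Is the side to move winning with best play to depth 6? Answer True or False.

X winning at [.XOO/OXX.]: True

ply 1, X at .XOO/OXX. | (0,0)=+0→XXOO/OXX.; (1,3)=+1→.XOO/OXXX*
ply 2: .XOO/OXXX is terminal -1 (O); from .XOO/OXX. depth 6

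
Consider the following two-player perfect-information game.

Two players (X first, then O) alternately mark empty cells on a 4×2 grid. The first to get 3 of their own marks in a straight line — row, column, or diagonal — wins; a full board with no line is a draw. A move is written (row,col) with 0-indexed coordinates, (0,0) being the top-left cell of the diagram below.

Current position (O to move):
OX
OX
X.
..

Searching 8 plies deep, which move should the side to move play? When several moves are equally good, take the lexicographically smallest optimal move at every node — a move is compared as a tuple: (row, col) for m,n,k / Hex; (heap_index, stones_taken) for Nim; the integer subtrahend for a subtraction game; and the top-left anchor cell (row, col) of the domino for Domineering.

[OX/OX/X./..] O move#1: (2,1):+0/OX/OX/XO/..*, (3,0):-1/OX/OX/X./O., (3,1):-1/OX/OX/X./.O
[OX/OX/XO/..] X move#2: (3,0):+0/OX/OX/XO/X.*, (3,1):+0/OX/OX/XO/.X
[OX/OX/XO/X.] O move#3: (3,1):+0/OX/OX/XO/XO*
[OX/OX/XO/XO] end (terminal +0, X#4); searched OX/OX/X./.. to 8

O's best at [OX/OX/X./..]: (2,1)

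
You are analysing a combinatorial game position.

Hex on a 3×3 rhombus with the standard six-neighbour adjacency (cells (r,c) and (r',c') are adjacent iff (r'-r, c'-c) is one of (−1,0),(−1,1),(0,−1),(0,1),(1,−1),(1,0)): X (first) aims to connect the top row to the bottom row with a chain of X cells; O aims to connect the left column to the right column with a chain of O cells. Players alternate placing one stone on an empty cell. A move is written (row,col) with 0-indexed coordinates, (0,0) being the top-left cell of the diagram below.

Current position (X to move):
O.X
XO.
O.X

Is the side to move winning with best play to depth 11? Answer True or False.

X winning at [O.X/XO./O.X]: True

p1 X@[O.X/XO./O.X]: (0,1)[OXX/XO./O.X]-1 (1,2)[O.X/XOX/O.X]+1* (2,1)[O.X/XO./OXX]-1
p2 O@[O.X/XOX/O.X] terminal -1; root [O.X/XO./O.X] d11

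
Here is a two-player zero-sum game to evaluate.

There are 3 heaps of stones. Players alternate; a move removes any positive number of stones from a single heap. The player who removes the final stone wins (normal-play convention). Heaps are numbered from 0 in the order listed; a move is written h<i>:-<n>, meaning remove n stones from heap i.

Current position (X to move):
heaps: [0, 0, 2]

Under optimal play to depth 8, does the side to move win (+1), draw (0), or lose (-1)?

value((0,0,2), X) = +1

p1 X@[(0,0,2)]: h2:-1[(0,0,1)]-1 h2:-2[(0,0,0)]+1*
p2 O@[(0,0,0)] terminal -1; root [(0,0,2)] d8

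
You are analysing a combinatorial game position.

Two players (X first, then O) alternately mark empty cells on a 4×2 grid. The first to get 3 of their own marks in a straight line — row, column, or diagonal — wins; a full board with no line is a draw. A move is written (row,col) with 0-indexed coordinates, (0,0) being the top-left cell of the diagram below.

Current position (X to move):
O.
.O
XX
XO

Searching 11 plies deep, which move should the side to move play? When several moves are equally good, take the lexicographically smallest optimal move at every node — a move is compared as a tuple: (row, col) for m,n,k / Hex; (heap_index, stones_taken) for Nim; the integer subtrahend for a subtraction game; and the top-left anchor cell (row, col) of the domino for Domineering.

p1 X@[O./.O/XX/XO]: (0,1)[OX/.O/XX/XO]+0 (1,0)[O./XO/XX/XO]+1*
p2 O@[O./XO/XX/XO] terminal -1; root [O./.O/XX/XO] d11

X's best at [O./.O/XX/XO]: (1,0)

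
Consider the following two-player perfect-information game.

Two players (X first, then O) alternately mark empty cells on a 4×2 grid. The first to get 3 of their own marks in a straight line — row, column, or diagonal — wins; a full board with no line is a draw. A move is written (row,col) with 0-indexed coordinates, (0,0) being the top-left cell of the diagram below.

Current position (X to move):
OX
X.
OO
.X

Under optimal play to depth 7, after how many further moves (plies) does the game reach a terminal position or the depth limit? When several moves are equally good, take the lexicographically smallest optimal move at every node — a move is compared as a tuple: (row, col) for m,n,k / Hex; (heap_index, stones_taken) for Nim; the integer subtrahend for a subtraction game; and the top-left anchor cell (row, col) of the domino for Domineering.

PV length from [OX/X./OO/.X]: 2 plies

ply 1, X at OX/X./OO/.X | (1,1)=+0→OX/XX/OO/.X*; (3,0)=+0→OX/X./OO/XX
ply 2, O at OX/XX/OO/.X | (3,0)=+0→OX/XX/OO/OX*
ply 3: OX/XX/OO/OX is terminal +0 (X); from OX/X./OO/.X depth 7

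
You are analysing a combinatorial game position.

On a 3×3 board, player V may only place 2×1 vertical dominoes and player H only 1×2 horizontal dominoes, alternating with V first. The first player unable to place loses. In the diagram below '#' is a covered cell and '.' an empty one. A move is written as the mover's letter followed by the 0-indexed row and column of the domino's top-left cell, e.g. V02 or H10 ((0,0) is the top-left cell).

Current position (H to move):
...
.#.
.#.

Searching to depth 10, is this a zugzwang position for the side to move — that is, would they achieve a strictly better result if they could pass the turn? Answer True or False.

ply 1, H at .../.#./.#. | H00=-1→##./.#./.#.*; H01=-1→.##/.#./.#.
ply 2, V at ##./.#./.#. | V02=+1→###/.##/.#.*; V10=+1→##./##./##.; V12=+1→##./.##/.##
ply 3: ###/.##/.#. is terminal -1 (H); from .../.#./.#. depth 10
pass branch (V moves first from the same position):
  | ply 1, V at .../.#./.#. | V00=+1→#../##./.#.*; V02=+1→..#/.##/.#.; V10=+1→.../##./##.; V12=+1→.../.##/.##
  | ply 2, H at #../##./.#. | H01=-1→###/##./.#.*
  | ply 3, V at ###/##./.#. | V12=+1→###/###/.##*
  | ply 4: ###/###/.## is terminal -1 (H); from .../.#./.#. depth 10
H moving scores -1; H passing scores -1

zugzwang(.../.#./.#., H) = False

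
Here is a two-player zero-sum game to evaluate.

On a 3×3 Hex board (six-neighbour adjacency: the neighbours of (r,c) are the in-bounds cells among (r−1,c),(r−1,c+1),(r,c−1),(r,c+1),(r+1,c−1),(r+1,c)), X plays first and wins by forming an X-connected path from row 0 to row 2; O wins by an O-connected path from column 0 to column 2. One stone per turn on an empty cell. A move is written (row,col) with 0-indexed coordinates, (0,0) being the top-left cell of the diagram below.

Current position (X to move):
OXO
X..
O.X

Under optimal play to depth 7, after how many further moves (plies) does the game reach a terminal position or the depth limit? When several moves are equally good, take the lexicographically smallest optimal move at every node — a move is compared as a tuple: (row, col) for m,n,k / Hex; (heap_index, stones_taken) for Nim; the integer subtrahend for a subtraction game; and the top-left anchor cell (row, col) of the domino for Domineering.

ply 1, X at OXO/X../O.X | (1,1)=+1→OXO/XX./O.X*; (1,2)=-1→OXO/X.X/O.X; (2,1)=-1→OXO/X../OXX
ply 2, O at OXO/XX./O.X | (1,2)=-1→OXO/XXO/O.X*; (2,1)=-1→OXO/XX./OOX
ply 3, X at OXO/XXO/O.X | (2,1)=+1→OXO/XXO/OXX*
ply 4: OXO/XXO/OXX is terminal -1 (O); from OXO/X../O.X depth 7

PV length from [OXO/X../O.X]: 3 plies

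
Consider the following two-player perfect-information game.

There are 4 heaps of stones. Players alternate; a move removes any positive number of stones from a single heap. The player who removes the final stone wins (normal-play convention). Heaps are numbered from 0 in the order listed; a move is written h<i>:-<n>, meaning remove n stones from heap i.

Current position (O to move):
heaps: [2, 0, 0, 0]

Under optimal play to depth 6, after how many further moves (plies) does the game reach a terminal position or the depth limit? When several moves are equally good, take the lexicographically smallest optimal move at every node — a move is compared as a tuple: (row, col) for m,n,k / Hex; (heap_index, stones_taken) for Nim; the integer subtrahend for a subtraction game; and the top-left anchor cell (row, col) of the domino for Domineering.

p1 O@[(2,0,0,0)]: h0:-1[(1,0,0,0)]-1 h0:-2[(0,0,0,0)]+1*
p2 X@[(0,0,0,0)] terminal -1; root [(2,0,0,0)] d6

PV length from [(2,0,0,0)]: 1 ply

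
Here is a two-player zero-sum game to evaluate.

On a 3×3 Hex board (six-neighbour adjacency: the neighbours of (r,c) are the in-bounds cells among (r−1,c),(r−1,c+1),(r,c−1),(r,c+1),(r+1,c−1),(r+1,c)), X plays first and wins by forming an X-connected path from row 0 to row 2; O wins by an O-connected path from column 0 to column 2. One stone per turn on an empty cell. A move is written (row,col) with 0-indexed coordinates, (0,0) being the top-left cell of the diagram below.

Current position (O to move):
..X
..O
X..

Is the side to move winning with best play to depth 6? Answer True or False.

ply 1, O at ..X/..O/X.. | (0,0)=-1→O.X/..O/X..*; (0,1)=-1→.OX/..O/X..; (1,0)=-1→..X/O.O/X..; (1,1)=-1→..X/.OO/X..; (2,1)=-1→..X/..O/XO.; (2,2)=-1→..X/..O/X.O
ply 2, X at O.X/..O/X.. | (0,1)=+1→OXX/..O/X..*; (1,0)=+1→O.X/X.O/X..; (1,1)=+1→O.X/.XO/X..; (2,1)=-1→O.X/..O/XX.; (2,2)=-1→O.X/..O/X.X
ply 3, O at OXX/..O/X.. | (1,0)=-1→OXX/O.O/X..*; (1,1)=-1→OXX/.OO/X..; (2,1)=-1→OXX/..O/XO.; (2,2)=-1→OXX/..O/X.O
ply 4, X at OXX/O.O/X.. | (1,1)=+1→OXX/OXO/X..*; (2,1)=-1→OXX/O.O/XX.; (2,2)=-1→OXX/O.O/X.X
ply 5: OXX/OXO/X.. is terminal -1 (O); from ..X/..O/X.. depth 6

O winning at [..X/..O/X..]: False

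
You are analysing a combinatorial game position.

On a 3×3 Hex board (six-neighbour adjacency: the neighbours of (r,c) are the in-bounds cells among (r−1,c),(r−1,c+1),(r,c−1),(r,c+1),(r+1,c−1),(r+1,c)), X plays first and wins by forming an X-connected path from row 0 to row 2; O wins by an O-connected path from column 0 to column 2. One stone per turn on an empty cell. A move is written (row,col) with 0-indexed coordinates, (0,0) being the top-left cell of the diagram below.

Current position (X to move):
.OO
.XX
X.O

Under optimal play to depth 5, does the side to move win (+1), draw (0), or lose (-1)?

p1 X@[.OO/.XX/X.O]: (0,0)[XOO/.XX/X.O]-1* (1,0)[.OO/XXX/X.O]-1 (2,1)[.OO/.XX/XXO]-1
p2 O@[XOO/.XX/X.O]: (1,0)[XOO/OXX/X.O]+1* (2,1)[XOO/.XX/XOO]-1
p3 X@[XOO/OXX/X.O] terminal -1; root [.OO/.XX/X.O] d5

value(.OO/.XX/X.O, X) = -1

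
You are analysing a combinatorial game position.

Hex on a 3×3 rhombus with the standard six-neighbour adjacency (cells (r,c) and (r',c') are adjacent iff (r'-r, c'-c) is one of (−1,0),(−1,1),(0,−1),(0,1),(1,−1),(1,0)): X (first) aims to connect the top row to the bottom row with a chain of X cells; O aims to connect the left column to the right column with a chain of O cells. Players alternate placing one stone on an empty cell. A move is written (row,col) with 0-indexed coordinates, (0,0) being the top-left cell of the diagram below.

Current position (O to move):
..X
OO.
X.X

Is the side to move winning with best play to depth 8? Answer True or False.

O winning at [..X/OO./X.X]: True

ply 1, O at ..X/OO./X.X | (0,0)=-1→O.X/OO./X.X; (0,1)=-1→.OX/OO./X.X; (1,2)=+1→..X/OOO/X.X*; (2,1)=-1→..X/OO./XOX
ply 2: ..X/OOO/X.X is terminal -1 (X); from ..X/OO./X.X depth 8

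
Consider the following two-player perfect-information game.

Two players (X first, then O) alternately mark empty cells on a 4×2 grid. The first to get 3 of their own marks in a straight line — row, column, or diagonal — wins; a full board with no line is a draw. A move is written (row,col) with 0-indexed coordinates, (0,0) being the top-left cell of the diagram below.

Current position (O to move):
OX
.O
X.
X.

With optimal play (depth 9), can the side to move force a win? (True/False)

O winning at [OX/.O/X./X.]: False

p1 O@[OX/.O/X./X.]: (1,0)[OX/OO/X./X.]+0* (2,1)[OX/.O/XO/X.]-1 (3,1)[OX/.O/X./XO]-1
p2 X@[OX/OO/X./X.]: (2,1)[OX/OO/XX/X.]+0* (3,1)[OX/OO/X./XX]+0
p3 O@[OX/OO/XX/X.]: (3,1)[OX/OO/XX/XO]+0*
p4 X@[OX/OO/XX/XO] terminal +0; root [OX/.O/X./X.] d9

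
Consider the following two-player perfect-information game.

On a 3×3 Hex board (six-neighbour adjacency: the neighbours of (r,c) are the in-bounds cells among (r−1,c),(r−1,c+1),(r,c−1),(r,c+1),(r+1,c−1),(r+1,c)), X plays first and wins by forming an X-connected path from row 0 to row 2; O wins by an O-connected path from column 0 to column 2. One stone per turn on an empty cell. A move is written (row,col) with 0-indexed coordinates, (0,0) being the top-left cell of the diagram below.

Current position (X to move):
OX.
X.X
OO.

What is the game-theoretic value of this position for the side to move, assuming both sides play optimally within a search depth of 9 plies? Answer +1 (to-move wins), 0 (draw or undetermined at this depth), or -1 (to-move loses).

value(OX./X.X/OO., X) = +1

[OX./X.X/OO.] X move#1: (0,2):-1/OXX/X.X/OO., (1,1):-1/OX./XXX/OO., (2,2):+1/OX./X.X/OOX*
[OX./X.X/OOX] O move#2: (0,2):-1/OXO/X.X/OOX*, (1,1):-1/OX./XOX/OOX
[OXO/X.X/OOX] X move#3: (1,1):+1/OXO/XXX/OOX*
[OXO/XXX/OOX] end (terminal -1, O#4); searched OX./X.X/OO. to 9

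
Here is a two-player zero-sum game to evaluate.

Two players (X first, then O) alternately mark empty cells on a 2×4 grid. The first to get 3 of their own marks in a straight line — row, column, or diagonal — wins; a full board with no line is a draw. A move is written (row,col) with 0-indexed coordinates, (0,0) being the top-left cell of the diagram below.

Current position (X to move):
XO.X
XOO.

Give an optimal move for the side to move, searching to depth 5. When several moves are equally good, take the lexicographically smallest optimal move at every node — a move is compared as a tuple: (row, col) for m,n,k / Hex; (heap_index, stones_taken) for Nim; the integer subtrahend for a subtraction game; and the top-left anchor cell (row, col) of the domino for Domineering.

ply 1, X at XO.X/XOO. | (0,2)=-1→XOXX/XOO.; (1,3)=+0→XO.X/XOOX*
ply 2, O at XO.X/XOOX | (0,2)=+0→XOOX/XOOX*
ply 3: XOOX/XOOX is terminal +0 (X); from XO.X/XOO. depth 5

X's best at [XO.X/XOO.]: (1,3)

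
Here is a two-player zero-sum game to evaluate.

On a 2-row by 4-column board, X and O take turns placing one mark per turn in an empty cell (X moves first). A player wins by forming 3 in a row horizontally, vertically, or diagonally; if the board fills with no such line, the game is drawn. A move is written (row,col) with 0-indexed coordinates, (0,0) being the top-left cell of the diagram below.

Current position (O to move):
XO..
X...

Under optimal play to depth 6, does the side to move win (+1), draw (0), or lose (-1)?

value(XO../X..., O) = 0

ply 1, O at XO../X... | (0,2)=+0→XOO./X...*; (0,3)=+0→XO.O/X...; (1,1)=+0→XO../XO..; (1,2)=+0→XO../X.O.; (1,3)=+0→XO../X..O
ply 2, X at XOO./X... | (0,3)=+0→XOOX/X...*; (1,1)=-1→XOO./XX..; (1,2)=-1→XOO./X.X.; (1,3)=-1→XOO./X..X
ply 3, O at XOOX/X... | (1,1)=+0→XOOX/XO..*; (1,2)=+0→XOOX/X.O.; (1,3)=+0→XOOX/X..O
ply 4, X at XOOX/XO.. | (1,2)=+0→XOOX/XOX.*; (1,3)=+0→XOOX/XO.X
ply 5, O at XOOX/XOX. | (1,3)=+0→XOOX/XOXO*
ply 6: XOOX/XOXO is terminal +0 (X); from XO../X... depth 6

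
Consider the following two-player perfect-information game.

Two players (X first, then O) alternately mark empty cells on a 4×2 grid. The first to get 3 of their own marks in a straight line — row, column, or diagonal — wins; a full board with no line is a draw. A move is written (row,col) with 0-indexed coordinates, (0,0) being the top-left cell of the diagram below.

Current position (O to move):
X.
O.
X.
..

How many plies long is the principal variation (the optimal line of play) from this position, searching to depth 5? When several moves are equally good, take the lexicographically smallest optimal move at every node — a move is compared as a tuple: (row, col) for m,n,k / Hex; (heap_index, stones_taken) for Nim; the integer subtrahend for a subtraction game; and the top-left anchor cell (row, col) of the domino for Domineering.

[X./O./X./..] O move#1: (0,1):+0/XO/O./X./..*, (1,1):+0/X./OO/X./.., (2,1):+0/X./O./XO/.., (3,0):+0/X./O./X./O., (3,1):+0/X./O./X./.O
[XO/O./X./..] X move#2: (1,1):+0/XO/OX/X./..*, (2,1):+0/XO/O./XX/.., (3,0):+0/XO/O./X./X., (3,1):+0/XO/O./X./.X
[XO/OX/X./..] O move#3: (2,1):+0/XO/OX/XO/..*, (3,0):+0/XO/OX/X./O., (3,1):+0/XO/OX/X./.O
[XO/OX/XO/..] X move#4: (3,0):+0/XO/OX/XO/X.*, (3,1):+0/XO/OX/XO/.X
[XO/OX/XO/X.] O move#5: (3,1):+0/XO/OX/XO/XO*
[XO/OX/XO/XO] end (terminal +0, X#6); searched X./O./X./.. to 5

PV length from [X./O./X./..]: 5 plies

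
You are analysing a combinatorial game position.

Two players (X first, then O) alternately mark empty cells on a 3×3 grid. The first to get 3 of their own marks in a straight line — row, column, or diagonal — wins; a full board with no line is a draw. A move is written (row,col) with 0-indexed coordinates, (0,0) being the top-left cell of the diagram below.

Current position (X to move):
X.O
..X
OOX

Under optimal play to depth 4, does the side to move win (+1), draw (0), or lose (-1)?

value(X.O/..X/OOX, X) = +1

p1 X@[X.O/..X/OOX]: (0,1)[XXO/..X/OOX]-1 (1,0)[X.O/X.X/OOX]-1 (1,1)[X.O/.XX/OOX]+1*
p2 O@[X.O/.XX/OOX] terminal -1; root [X.O/..X/OOX] d4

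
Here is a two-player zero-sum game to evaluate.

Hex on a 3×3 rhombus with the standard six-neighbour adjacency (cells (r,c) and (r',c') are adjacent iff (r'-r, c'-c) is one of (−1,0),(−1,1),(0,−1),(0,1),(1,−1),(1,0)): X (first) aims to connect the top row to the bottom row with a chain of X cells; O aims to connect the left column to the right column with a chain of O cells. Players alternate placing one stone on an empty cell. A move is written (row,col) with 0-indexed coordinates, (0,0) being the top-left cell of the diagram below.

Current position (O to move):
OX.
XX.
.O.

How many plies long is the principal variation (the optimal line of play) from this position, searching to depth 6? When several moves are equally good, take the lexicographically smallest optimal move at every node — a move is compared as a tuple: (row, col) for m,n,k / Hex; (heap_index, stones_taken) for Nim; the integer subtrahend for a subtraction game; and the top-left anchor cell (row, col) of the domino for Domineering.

PV length from [OX./XX./.O.]: 3 plies

p1 O@[OX./XX./.O.]: (0,2)[OXO/XX./.O.]-1 (1,2)[OX./XXO/.O.]-1 (2,0)[OX./XX./OO.]+1* (2,2)[OX./XX./.OO]-1
p2 X@[OX./XX./OO.]: (0,2)[OXX/XX./OO.]-1* (1,2)[OX./XXX/OO.]-1 (2,2)[OX./XX./OOX]-1
p3 O@[OXX/XX./OO.]: (1,2)[OXX/XXO/OO.]+1* (2,2)[OXX/XX./OOO]+1
p4 X@[OXX/XXO/OO.] terminal -1; root [OX./XX./.O.] d6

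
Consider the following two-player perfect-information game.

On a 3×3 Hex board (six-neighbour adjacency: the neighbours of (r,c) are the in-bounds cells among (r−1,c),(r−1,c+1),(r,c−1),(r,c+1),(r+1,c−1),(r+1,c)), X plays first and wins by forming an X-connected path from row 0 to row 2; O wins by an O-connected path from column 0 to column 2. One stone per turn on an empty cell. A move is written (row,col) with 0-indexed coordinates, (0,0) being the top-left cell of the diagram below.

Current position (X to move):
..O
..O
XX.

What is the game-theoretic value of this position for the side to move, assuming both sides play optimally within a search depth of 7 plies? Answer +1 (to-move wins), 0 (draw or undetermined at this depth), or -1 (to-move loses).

[..O/..O/XX.] X move#1: (0,0):-1/X.O/..O/XX., (0,1):+1/.XO/..O/XX.*, (1,0):+1/..O/X.O/XX., (1,1):-1/..O/.XO/XX., (2,2):-1/..O/..O/XXX
[.XO/..O/XX.] O move#2: (0,0):-1/OXO/..O/XX.*, (1,0):-1/.XO/O.O/XX., (1,1):-1/.XO/.OO/XX., (2,2):-1/.XO/..O/XXO
[OXO/..O/XX.] X move#3: (1,0):+1/OXO/X.O/XX.*, (1,1):+1/OXO/.XO/XX., (2,2):+1/OXO/..O/XXX
[OXO/X.O/XX.] end (terminal -1, O#4); searched ..O/..O/XX. to 7

value(..O/..O/XX., X) = +1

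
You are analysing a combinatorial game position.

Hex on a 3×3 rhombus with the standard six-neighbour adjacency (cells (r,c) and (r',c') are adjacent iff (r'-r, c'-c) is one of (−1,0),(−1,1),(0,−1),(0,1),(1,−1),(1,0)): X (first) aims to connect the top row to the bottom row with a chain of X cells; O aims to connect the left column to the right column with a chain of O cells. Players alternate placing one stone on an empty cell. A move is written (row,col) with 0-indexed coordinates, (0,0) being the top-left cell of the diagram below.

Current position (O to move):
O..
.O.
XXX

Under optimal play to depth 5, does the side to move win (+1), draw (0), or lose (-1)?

value(O../.O./XXX, O) = +1

[O../.O./XXX] O move#1: (0,1):+1/OO./.O./XXX*, (0,2):+1/O.O/.O./XXX, (1,0):+1/O../OO./XXX, (1,2):+1/O../.OO/XXX
[OO./.O./XXX] X move#2: (0,2):-1/OOX/.O./XXX*, (1,0):-1/OO./XO./XXX, (1,2):-1/OO./.OX/XXX
[OOX/.O./XXX] O move#3: (1,0):-1/OOX/OO./XXX, (1,2):+1/OOX/.OO/XXX*
[OOX/.OO/XXX] end (terminal -1, X#4); searched O../.O./XXX to 5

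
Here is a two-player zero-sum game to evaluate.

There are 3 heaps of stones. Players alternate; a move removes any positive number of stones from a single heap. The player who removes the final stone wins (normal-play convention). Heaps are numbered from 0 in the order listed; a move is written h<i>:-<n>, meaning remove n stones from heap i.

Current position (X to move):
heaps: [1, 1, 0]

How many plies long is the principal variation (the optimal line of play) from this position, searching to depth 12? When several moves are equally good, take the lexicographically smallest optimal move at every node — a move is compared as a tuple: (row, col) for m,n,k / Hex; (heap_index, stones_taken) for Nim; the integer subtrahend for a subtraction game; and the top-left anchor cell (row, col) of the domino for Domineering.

p1 X@[(1,1,0)]: h0:-1[(0,1,0)]-1* h1:-1[(1,0,0)]-1
p2 O@[(0,1,0)]: h1:-1[(0,0,0)]+1*
p3 X@[(0,0,0)] terminal -1; root [(1,1,0)] d12

PV length from [(1,1,0)]: 2 plies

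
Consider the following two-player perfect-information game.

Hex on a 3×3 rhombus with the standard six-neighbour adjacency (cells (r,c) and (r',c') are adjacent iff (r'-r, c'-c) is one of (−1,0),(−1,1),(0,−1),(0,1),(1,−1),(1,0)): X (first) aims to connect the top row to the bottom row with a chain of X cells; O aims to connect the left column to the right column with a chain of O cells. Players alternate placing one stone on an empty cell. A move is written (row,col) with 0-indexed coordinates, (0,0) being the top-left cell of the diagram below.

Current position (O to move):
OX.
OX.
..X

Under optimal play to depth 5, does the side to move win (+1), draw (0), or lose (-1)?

value(OX./OX./..X, O) = -1

ply 1, O at OX./OX./..X | (0,2)=-1→OXO/OX./..X*; (1,2)=-1→OX./OXO/..X; (2,0)=-1→OX./OX./O.X; (2,1)=-1→OX./OX./.OX
ply 2, X at OXO/OX./..X | (1,2)=+1→OXO/OXX/..X*; (2,0)=+1→OXO/OX./X.X; (2,1)=+1→OXO/OX./.XX
ply 3: OXO/OXX/..X is terminal -1 (O); from OX./OX./..X depth 5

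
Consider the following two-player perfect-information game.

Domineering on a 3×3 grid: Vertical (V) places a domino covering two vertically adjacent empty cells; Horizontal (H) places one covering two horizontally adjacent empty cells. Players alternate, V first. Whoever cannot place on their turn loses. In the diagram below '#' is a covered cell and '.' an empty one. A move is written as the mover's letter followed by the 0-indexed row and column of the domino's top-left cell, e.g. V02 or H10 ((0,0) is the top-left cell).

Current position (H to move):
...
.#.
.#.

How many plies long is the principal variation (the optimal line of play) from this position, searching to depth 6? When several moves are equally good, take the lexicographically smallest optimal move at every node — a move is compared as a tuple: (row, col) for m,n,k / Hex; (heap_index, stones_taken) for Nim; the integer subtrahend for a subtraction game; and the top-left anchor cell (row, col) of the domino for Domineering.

ply 1, H at .../.#./.#. | H00=-1→##./.#./.#.*; H01=-1→.##/.#./.#.
ply 2, V at ##./.#./.#. | V02=+1→###/.##/.#.*; V10=+1→##./##./##.; V12=+1→##./.##/.##
ply 3: ###/.##/.#. is terminal -1 (H); from .../.#./.#. depth 6

PV length from [.../.#./.#.]: 2 plies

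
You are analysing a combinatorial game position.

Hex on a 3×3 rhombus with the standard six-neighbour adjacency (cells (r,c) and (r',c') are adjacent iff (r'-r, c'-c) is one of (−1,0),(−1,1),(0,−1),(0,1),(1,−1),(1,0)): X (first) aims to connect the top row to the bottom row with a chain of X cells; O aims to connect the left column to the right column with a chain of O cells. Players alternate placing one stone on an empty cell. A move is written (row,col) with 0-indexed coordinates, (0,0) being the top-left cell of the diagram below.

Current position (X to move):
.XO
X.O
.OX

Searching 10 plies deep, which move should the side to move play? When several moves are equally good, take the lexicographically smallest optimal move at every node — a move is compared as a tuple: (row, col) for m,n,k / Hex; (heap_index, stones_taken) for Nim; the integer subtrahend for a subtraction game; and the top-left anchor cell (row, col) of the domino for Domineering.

ply 1, X at .XO/X.O/.OX | (0,0)=-1→XXO/X.O/.OX; (1,1)=-1→.XO/XXO/.OX; (2,0)=+1→.XO/X.O/XOX*
ply 2: .XO/X.O/XOX is terminal -1 (O); from .XO/X.O/.OX depth 10

X's best at [.XO/X.O/.OX]: (2,0)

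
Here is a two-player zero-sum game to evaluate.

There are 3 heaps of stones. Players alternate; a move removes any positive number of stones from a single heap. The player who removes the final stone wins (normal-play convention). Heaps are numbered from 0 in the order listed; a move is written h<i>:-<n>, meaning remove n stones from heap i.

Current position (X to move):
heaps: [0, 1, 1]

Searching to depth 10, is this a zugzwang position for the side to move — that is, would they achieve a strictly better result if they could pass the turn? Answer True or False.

ply 1, X at (0,1,1) | h1:-1=-1→(0,0,1)*; h2:-1=-1→(0,1,0)
ply 2, O at (0,0,1) | h2:-1=+1→(0,0,0)*
ply 3: (0,0,0) is terminal -1 (X); from (0,1,1) depth 10
if X skipped the turn, O would face:
~ ply 1, O at (0,1,1) | h1:-1=-1→(0,0,1)*; h2:-1=-1→(0,1,0)
~ ply 2, X at (0,0,1) | h2:-1=+1→(0,0,0)*
~ ply 3: (0,0,0) is terminal -1 (O); from (0,1,1) depth 10
compare (X): move=-1 vs pass=+1

zugzwang((0,1,1), X) = True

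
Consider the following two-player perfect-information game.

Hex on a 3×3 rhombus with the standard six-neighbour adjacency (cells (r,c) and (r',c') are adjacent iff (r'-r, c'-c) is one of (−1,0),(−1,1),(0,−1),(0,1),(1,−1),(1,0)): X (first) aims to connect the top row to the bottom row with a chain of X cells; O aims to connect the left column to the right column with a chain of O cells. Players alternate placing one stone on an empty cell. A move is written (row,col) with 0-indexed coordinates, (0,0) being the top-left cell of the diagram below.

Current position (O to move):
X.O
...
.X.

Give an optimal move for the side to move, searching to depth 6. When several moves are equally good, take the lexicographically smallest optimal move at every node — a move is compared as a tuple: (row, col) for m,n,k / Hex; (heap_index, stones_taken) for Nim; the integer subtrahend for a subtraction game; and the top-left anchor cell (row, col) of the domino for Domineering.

[X.O/.../.X.] O move#1: (0,1):-1/XOO/.../.X., (1,0):+1/X.O/O../.X.*, (1,1):+1/X.O/.O./.X., (1,2):-1/X.O/..O/.X., (2,0):-1/X.O/.../OX., (2,2):-1/X.O/.../.XO
[X.O/O../.X.] X move#2: (0,1):-1/XXO/O../.X.*, (1,1):-1/X.O/OX./.X., (1,2):-1/X.O/O.X/.X., (2,0):-1/X.O/O../XX., (2,2):-1/X.O/O../.XX
[XXO/O../.X.] O move#3: (1,1):+1/XXO/OO./.X.*, (1,2):-1/XXO/O.O/.X., (2,0):-1/XXO/O../OX., (2,2):-1/XXO/O../.XO
[XXO/OO./.X.] end (terminal -1, X#4); searched X.O/.../.X. to 6

O's best at [X.O/.../.X.]: (1,0)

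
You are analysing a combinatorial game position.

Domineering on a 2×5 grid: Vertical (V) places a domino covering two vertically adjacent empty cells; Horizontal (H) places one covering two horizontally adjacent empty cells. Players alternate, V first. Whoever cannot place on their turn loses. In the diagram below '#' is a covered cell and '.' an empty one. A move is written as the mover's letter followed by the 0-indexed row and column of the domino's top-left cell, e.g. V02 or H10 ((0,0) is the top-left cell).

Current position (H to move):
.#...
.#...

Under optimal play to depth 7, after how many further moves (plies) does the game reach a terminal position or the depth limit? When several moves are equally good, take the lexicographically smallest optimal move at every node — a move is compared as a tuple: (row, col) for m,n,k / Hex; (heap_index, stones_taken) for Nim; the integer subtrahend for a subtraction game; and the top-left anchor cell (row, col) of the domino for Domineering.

PV length from [.#.../.#...]: 4 plies

[.#.../.#...] H move#1: H02:-1/.###./.#...*, H03:-1/.#.##/.#..., H12:-1/.#.../.###., H13:-1/.#.../.#.##
[.###./.#...] V move#2: V00:-1/####./##..., V04:+1/.####/.#..#*
[.####/.#..#] H move#3: H12:-1/.####/.####*
[.####/.####] V move#4: V00:+1/#####/#####*
[#####/#####] end (terminal -1, H#5); searched .#.../.#... to 7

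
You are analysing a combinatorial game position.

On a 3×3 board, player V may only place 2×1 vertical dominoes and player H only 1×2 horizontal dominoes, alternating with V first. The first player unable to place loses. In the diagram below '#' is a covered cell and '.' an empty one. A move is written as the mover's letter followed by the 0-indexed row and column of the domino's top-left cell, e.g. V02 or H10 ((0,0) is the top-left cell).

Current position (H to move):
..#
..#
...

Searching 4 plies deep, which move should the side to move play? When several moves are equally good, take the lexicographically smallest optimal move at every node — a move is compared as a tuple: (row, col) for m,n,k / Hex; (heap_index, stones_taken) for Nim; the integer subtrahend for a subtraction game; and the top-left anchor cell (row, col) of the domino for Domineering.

H's best at [..#/..#/...]: H10

p1 H@[..#/..#/...]: H00[###/..#/...]-1 H10[..#/###/...]+1* H20[..#/..#/##.]-1 H21[..#/..#/.##]-1
p2 V@[..#/###/...] terminal -1; root [..#/..#/...] d4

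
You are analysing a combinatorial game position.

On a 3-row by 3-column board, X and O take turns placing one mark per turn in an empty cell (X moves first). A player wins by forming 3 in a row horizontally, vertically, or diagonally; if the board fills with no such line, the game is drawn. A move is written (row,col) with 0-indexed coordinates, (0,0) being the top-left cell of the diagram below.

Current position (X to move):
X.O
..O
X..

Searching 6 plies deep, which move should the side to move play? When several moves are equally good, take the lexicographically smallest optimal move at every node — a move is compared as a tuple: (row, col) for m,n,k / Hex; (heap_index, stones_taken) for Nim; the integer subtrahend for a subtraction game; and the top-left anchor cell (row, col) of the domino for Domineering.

X's best at [X.O/..O/X..]: (1,0)

[X.O/..O/X..] X move#1: (0,1):-1/XXO/..O/X.., (1,0):+1/X.O/X.O/X..*, (1,1):-1/X.O/.XO/X.., (2,1):-1/X.O/..O/XX., (2,2):+1/X.O/..O/X.X
[X.O/X.O/X..] end (terminal -1, O#2); searched X.O/..O/X.. to 6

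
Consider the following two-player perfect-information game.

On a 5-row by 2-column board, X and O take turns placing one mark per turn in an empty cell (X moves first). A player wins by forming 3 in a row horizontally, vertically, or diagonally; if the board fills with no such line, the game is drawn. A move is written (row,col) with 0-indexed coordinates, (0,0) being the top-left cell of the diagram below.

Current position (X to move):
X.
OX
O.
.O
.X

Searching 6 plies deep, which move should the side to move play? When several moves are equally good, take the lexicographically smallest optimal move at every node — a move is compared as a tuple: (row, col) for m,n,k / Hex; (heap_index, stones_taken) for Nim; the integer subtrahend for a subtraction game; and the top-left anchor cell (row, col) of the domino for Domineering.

X's best at [X./OX/O./.O/.X]: (3,0)

p1 X@[X./OX/O./.O/.X]: (0,1)[XX/OX/O./.O/.X]-1 (2,1)[X./OX/OX/.O/.X]-1 (3,0)[X./OX/O./XO/.X]+0* (4,0)[X./OX/O./.O/XX]-1
p2 O@[X./OX/O./XO/.X]: (0,1)[XO/OX/O./XO/.X]+0* (2,1)[X./OX/OO/XO/.X]+0 (4,0)[X./OX/O./XO/OX]+0
p3 X@[XO/OX/O./XO/.X]: (2,1)[XO/OX/OX/XO/.X]+0* (4,0)[XO/OX/O./XO/XX]+0
p4 O@[XO/OX/OX/XO/.X]: (4,0)[XO/OX/OX/XO/OX]+0*
p5 X@[XO/OX/OX/XO/OX] terminal +0; root [X./OX/O./.O/.X] d6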